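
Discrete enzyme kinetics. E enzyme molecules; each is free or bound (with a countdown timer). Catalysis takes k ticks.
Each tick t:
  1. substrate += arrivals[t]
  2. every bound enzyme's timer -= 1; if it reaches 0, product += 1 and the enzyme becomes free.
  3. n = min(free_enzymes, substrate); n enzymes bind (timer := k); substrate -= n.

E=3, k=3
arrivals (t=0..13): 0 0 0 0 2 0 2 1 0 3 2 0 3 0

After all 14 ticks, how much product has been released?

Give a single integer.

Answer: 8

Derivation:
t=0: arr=0 -> substrate=0 bound=0 product=0
t=1: arr=0 -> substrate=0 bound=0 product=0
t=2: arr=0 -> substrate=0 bound=0 product=0
t=3: arr=0 -> substrate=0 bound=0 product=0
t=4: arr=2 -> substrate=0 bound=2 product=0
t=5: arr=0 -> substrate=0 bound=2 product=0
t=6: arr=2 -> substrate=1 bound=3 product=0
t=7: arr=1 -> substrate=0 bound=3 product=2
t=8: arr=0 -> substrate=0 bound=3 product=2
t=9: arr=3 -> substrate=2 bound=3 product=3
t=10: arr=2 -> substrate=2 bound=3 product=5
t=11: arr=0 -> substrate=2 bound=3 product=5
t=12: arr=3 -> substrate=4 bound=3 product=6
t=13: arr=0 -> substrate=2 bound=3 product=8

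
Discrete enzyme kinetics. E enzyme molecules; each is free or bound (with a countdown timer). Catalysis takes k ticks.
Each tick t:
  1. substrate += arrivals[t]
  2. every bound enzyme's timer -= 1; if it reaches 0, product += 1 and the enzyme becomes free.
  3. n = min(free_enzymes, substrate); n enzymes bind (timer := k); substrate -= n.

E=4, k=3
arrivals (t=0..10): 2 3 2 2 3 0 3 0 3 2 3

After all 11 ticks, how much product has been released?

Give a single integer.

t=0: arr=2 -> substrate=0 bound=2 product=0
t=1: arr=3 -> substrate=1 bound=4 product=0
t=2: arr=2 -> substrate=3 bound=4 product=0
t=3: arr=2 -> substrate=3 bound=4 product=2
t=4: arr=3 -> substrate=4 bound=4 product=4
t=5: arr=0 -> substrate=4 bound=4 product=4
t=6: arr=3 -> substrate=5 bound=4 product=6
t=7: arr=0 -> substrate=3 bound=4 product=8
t=8: arr=3 -> substrate=6 bound=4 product=8
t=9: arr=2 -> substrate=6 bound=4 product=10
t=10: arr=3 -> substrate=7 bound=4 product=12

Answer: 12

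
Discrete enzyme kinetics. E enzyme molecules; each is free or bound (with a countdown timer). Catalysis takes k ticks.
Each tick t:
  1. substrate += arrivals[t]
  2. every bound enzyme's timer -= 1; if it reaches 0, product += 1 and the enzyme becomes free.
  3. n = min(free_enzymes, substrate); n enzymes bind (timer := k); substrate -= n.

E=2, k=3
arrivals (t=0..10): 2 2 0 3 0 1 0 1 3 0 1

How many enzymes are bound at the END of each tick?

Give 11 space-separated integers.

Answer: 2 2 2 2 2 2 2 2 2 2 2

Derivation:
t=0: arr=2 -> substrate=0 bound=2 product=0
t=1: arr=2 -> substrate=2 bound=2 product=0
t=2: arr=0 -> substrate=2 bound=2 product=0
t=3: arr=3 -> substrate=3 bound=2 product=2
t=4: arr=0 -> substrate=3 bound=2 product=2
t=5: arr=1 -> substrate=4 bound=2 product=2
t=6: arr=0 -> substrate=2 bound=2 product=4
t=7: arr=1 -> substrate=3 bound=2 product=4
t=8: arr=3 -> substrate=6 bound=2 product=4
t=9: arr=0 -> substrate=4 bound=2 product=6
t=10: arr=1 -> substrate=5 bound=2 product=6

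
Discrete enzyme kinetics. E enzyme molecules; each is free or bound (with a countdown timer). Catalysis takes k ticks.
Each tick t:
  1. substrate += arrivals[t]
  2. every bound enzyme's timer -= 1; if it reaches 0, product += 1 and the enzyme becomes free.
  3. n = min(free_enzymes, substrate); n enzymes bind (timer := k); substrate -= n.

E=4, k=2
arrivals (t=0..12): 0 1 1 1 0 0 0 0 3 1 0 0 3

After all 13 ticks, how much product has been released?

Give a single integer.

t=0: arr=0 -> substrate=0 bound=0 product=0
t=1: arr=1 -> substrate=0 bound=1 product=0
t=2: arr=1 -> substrate=0 bound=2 product=0
t=3: arr=1 -> substrate=0 bound=2 product=1
t=4: arr=0 -> substrate=0 bound=1 product=2
t=5: arr=0 -> substrate=0 bound=0 product=3
t=6: arr=0 -> substrate=0 bound=0 product=3
t=7: arr=0 -> substrate=0 bound=0 product=3
t=8: arr=3 -> substrate=0 bound=3 product=3
t=9: arr=1 -> substrate=0 bound=4 product=3
t=10: arr=0 -> substrate=0 bound=1 product=6
t=11: arr=0 -> substrate=0 bound=0 product=7
t=12: arr=3 -> substrate=0 bound=3 product=7

Answer: 7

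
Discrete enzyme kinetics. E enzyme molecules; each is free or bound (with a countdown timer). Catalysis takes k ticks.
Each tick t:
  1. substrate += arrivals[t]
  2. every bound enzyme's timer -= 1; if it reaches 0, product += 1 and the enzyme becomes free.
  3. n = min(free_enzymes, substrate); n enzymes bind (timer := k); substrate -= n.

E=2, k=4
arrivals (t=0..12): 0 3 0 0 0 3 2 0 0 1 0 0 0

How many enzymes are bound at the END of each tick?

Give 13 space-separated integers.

t=0: arr=0 -> substrate=0 bound=0 product=0
t=1: arr=3 -> substrate=1 bound=2 product=0
t=2: arr=0 -> substrate=1 bound=2 product=0
t=3: arr=0 -> substrate=1 bound=2 product=0
t=4: arr=0 -> substrate=1 bound=2 product=0
t=5: arr=3 -> substrate=2 bound=2 product=2
t=6: arr=2 -> substrate=4 bound=2 product=2
t=7: arr=0 -> substrate=4 bound=2 product=2
t=8: arr=0 -> substrate=4 bound=2 product=2
t=9: arr=1 -> substrate=3 bound=2 product=4
t=10: arr=0 -> substrate=3 bound=2 product=4
t=11: arr=0 -> substrate=3 bound=2 product=4
t=12: arr=0 -> substrate=3 bound=2 product=4

Answer: 0 2 2 2 2 2 2 2 2 2 2 2 2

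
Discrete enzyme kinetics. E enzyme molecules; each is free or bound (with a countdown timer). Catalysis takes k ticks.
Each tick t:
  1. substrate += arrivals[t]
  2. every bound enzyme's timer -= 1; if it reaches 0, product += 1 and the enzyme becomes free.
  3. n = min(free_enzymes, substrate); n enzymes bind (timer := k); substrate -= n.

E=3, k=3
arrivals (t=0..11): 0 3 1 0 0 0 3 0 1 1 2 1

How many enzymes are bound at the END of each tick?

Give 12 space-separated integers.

t=0: arr=0 -> substrate=0 bound=0 product=0
t=1: arr=3 -> substrate=0 bound=3 product=0
t=2: arr=1 -> substrate=1 bound=3 product=0
t=3: arr=0 -> substrate=1 bound=3 product=0
t=4: arr=0 -> substrate=0 bound=1 product=3
t=5: arr=0 -> substrate=0 bound=1 product=3
t=6: arr=3 -> substrate=1 bound=3 product=3
t=7: arr=0 -> substrate=0 bound=3 product=4
t=8: arr=1 -> substrate=1 bound=3 product=4
t=9: arr=1 -> substrate=0 bound=3 product=6
t=10: arr=2 -> substrate=1 bound=3 product=7
t=11: arr=1 -> substrate=2 bound=3 product=7

Answer: 0 3 3 3 1 1 3 3 3 3 3 3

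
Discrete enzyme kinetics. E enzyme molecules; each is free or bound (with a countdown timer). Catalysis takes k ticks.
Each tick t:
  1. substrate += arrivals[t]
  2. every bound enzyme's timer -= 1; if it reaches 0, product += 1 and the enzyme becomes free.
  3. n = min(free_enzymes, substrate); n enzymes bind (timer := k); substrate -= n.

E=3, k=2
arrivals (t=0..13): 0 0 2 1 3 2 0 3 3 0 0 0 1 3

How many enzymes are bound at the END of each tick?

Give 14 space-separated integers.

Answer: 0 0 2 3 3 3 3 3 3 3 3 2 1 3

Derivation:
t=0: arr=0 -> substrate=0 bound=0 product=0
t=1: arr=0 -> substrate=0 bound=0 product=0
t=2: arr=2 -> substrate=0 bound=2 product=0
t=3: arr=1 -> substrate=0 bound=3 product=0
t=4: arr=3 -> substrate=1 bound=3 product=2
t=5: arr=2 -> substrate=2 bound=3 product=3
t=6: arr=0 -> substrate=0 bound=3 product=5
t=7: arr=3 -> substrate=2 bound=3 product=6
t=8: arr=3 -> substrate=3 bound=3 product=8
t=9: arr=0 -> substrate=2 bound=3 product=9
t=10: arr=0 -> substrate=0 bound=3 product=11
t=11: arr=0 -> substrate=0 bound=2 product=12
t=12: arr=1 -> substrate=0 bound=1 product=14
t=13: arr=3 -> substrate=1 bound=3 product=14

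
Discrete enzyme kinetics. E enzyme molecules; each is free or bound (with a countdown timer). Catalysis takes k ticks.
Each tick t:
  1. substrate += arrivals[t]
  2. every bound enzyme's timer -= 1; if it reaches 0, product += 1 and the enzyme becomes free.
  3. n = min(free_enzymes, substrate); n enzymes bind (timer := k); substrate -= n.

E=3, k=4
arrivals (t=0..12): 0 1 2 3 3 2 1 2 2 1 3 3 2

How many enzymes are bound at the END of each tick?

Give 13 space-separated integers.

Answer: 0 1 3 3 3 3 3 3 3 3 3 3 3

Derivation:
t=0: arr=0 -> substrate=0 bound=0 product=0
t=1: arr=1 -> substrate=0 bound=1 product=0
t=2: arr=2 -> substrate=0 bound=3 product=0
t=3: arr=3 -> substrate=3 bound=3 product=0
t=4: arr=3 -> substrate=6 bound=3 product=0
t=5: arr=2 -> substrate=7 bound=3 product=1
t=6: arr=1 -> substrate=6 bound=3 product=3
t=7: arr=2 -> substrate=8 bound=3 product=3
t=8: arr=2 -> substrate=10 bound=3 product=3
t=9: arr=1 -> substrate=10 bound=3 product=4
t=10: arr=3 -> substrate=11 bound=3 product=6
t=11: arr=3 -> substrate=14 bound=3 product=6
t=12: arr=2 -> substrate=16 bound=3 product=6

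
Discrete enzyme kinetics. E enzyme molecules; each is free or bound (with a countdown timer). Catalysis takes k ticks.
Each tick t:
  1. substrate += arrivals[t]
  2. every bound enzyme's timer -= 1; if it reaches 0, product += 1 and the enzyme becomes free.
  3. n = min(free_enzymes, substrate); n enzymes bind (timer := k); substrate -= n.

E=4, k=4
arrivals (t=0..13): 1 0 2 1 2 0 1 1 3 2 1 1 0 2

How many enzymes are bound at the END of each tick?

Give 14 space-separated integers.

Answer: 1 1 3 4 4 4 4 4 4 4 4 4 4 4

Derivation:
t=0: arr=1 -> substrate=0 bound=1 product=0
t=1: arr=0 -> substrate=0 bound=1 product=0
t=2: arr=2 -> substrate=0 bound=3 product=0
t=3: arr=1 -> substrate=0 bound=4 product=0
t=4: arr=2 -> substrate=1 bound=4 product=1
t=5: arr=0 -> substrate=1 bound=4 product=1
t=6: arr=1 -> substrate=0 bound=4 product=3
t=7: arr=1 -> substrate=0 bound=4 product=4
t=8: arr=3 -> substrate=2 bound=4 product=5
t=9: arr=2 -> substrate=4 bound=4 product=5
t=10: arr=1 -> substrate=3 bound=4 product=7
t=11: arr=1 -> substrate=3 bound=4 product=8
t=12: arr=0 -> substrate=2 bound=4 product=9
t=13: arr=2 -> substrate=4 bound=4 product=9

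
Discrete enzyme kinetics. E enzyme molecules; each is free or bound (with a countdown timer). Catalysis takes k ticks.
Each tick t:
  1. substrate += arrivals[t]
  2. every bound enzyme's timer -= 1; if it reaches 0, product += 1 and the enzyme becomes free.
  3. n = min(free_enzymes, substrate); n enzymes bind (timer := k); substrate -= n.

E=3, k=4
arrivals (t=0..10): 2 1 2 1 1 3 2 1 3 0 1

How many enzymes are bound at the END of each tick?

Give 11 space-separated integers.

Answer: 2 3 3 3 3 3 3 3 3 3 3

Derivation:
t=0: arr=2 -> substrate=0 bound=2 product=0
t=1: arr=1 -> substrate=0 bound=3 product=0
t=2: arr=2 -> substrate=2 bound=3 product=0
t=3: arr=1 -> substrate=3 bound=3 product=0
t=4: arr=1 -> substrate=2 bound=3 product=2
t=5: arr=3 -> substrate=4 bound=3 product=3
t=6: arr=2 -> substrate=6 bound=3 product=3
t=7: arr=1 -> substrate=7 bound=3 product=3
t=8: arr=3 -> substrate=8 bound=3 product=5
t=9: arr=0 -> substrate=7 bound=3 product=6
t=10: arr=1 -> substrate=8 bound=3 product=6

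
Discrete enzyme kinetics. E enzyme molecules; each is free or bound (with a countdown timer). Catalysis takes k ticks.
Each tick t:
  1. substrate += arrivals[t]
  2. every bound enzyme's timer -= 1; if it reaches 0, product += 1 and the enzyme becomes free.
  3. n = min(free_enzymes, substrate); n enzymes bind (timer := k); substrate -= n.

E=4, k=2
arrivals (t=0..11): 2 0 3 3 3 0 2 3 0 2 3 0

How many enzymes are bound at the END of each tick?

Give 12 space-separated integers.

t=0: arr=2 -> substrate=0 bound=2 product=0
t=1: arr=0 -> substrate=0 bound=2 product=0
t=2: arr=3 -> substrate=0 bound=3 product=2
t=3: arr=3 -> substrate=2 bound=4 product=2
t=4: arr=3 -> substrate=2 bound=4 product=5
t=5: arr=0 -> substrate=1 bound=4 product=6
t=6: arr=2 -> substrate=0 bound=4 product=9
t=7: arr=3 -> substrate=2 bound=4 product=10
t=8: arr=0 -> substrate=0 bound=3 product=13
t=9: arr=2 -> substrate=0 bound=4 product=14
t=10: arr=3 -> substrate=1 bound=4 product=16
t=11: arr=0 -> substrate=0 bound=3 product=18

Answer: 2 2 3 4 4 4 4 4 3 4 4 3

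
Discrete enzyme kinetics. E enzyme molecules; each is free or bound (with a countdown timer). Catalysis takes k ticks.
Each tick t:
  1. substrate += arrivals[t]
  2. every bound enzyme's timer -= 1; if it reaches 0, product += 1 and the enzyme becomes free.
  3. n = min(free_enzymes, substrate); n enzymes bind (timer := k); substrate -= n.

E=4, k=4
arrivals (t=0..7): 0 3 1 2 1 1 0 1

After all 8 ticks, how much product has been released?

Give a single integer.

Answer: 4

Derivation:
t=0: arr=0 -> substrate=0 bound=0 product=0
t=1: arr=3 -> substrate=0 bound=3 product=0
t=2: arr=1 -> substrate=0 bound=4 product=0
t=3: arr=2 -> substrate=2 bound=4 product=0
t=4: arr=1 -> substrate=3 bound=4 product=0
t=5: arr=1 -> substrate=1 bound=4 product=3
t=6: arr=0 -> substrate=0 bound=4 product=4
t=7: arr=1 -> substrate=1 bound=4 product=4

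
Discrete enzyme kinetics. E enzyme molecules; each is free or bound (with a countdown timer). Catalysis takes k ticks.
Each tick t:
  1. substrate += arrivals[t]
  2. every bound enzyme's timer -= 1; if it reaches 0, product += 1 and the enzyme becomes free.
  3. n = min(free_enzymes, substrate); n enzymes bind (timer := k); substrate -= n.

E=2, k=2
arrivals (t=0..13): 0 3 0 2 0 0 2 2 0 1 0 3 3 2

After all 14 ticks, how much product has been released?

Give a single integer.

Answer: 11

Derivation:
t=0: arr=0 -> substrate=0 bound=0 product=0
t=1: arr=3 -> substrate=1 bound=2 product=0
t=2: arr=0 -> substrate=1 bound=2 product=0
t=3: arr=2 -> substrate=1 bound=2 product=2
t=4: arr=0 -> substrate=1 bound=2 product=2
t=5: arr=0 -> substrate=0 bound=1 product=4
t=6: arr=2 -> substrate=1 bound=2 product=4
t=7: arr=2 -> substrate=2 bound=2 product=5
t=8: arr=0 -> substrate=1 bound=2 product=6
t=9: arr=1 -> substrate=1 bound=2 product=7
t=10: arr=0 -> substrate=0 bound=2 product=8
t=11: arr=3 -> substrate=2 bound=2 product=9
t=12: arr=3 -> substrate=4 bound=2 product=10
t=13: arr=2 -> substrate=5 bound=2 product=11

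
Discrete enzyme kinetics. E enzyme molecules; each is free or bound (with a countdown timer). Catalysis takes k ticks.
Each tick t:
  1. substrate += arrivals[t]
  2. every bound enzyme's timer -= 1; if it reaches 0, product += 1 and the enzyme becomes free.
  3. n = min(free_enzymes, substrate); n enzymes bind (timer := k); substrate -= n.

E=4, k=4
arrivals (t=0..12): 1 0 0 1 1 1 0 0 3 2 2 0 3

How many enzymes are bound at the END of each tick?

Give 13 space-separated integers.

Answer: 1 1 1 2 2 3 3 2 4 4 4 4 4

Derivation:
t=0: arr=1 -> substrate=0 bound=1 product=0
t=1: arr=0 -> substrate=0 bound=1 product=0
t=2: arr=0 -> substrate=0 bound=1 product=0
t=3: arr=1 -> substrate=0 bound=2 product=0
t=4: arr=1 -> substrate=0 bound=2 product=1
t=5: arr=1 -> substrate=0 bound=3 product=1
t=6: arr=0 -> substrate=0 bound=3 product=1
t=7: arr=0 -> substrate=0 bound=2 product=2
t=8: arr=3 -> substrate=0 bound=4 product=3
t=9: arr=2 -> substrate=1 bound=4 product=4
t=10: arr=2 -> substrate=3 bound=4 product=4
t=11: arr=0 -> substrate=3 bound=4 product=4
t=12: arr=3 -> substrate=3 bound=4 product=7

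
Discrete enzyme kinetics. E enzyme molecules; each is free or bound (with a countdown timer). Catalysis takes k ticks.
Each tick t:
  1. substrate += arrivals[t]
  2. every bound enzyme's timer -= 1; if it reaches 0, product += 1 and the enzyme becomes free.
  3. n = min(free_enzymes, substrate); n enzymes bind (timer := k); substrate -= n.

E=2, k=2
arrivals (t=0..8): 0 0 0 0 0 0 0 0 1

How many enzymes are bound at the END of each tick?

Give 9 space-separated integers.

Answer: 0 0 0 0 0 0 0 0 1

Derivation:
t=0: arr=0 -> substrate=0 bound=0 product=0
t=1: arr=0 -> substrate=0 bound=0 product=0
t=2: arr=0 -> substrate=0 bound=0 product=0
t=3: arr=0 -> substrate=0 bound=0 product=0
t=4: arr=0 -> substrate=0 bound=0 product=0
t=5: arr=0 -> substrate=0 bound=0 product=0
t=6: arr=0 -> substrate=0 bound=0 product=0
t=7: arr=0 -> substrate=0 bound=0 product=0
t=8: arr=1 -> substrate=0 bound=1 product=0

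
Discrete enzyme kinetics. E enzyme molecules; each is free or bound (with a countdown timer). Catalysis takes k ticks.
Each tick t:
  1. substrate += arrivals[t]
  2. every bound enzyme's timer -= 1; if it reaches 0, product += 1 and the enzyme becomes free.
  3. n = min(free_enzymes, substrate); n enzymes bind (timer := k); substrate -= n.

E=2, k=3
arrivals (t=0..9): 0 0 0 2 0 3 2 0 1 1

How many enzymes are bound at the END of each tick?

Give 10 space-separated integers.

t=0: arr=0 -> substrate=0 bound=0 product=0
t=1: arr=0 -> substrate=0 bound=0 product=0
t=2: arr=0 -> substrate=0 bound=0 product=0
t=3: arr=2 -> substrate=0 bound=2 product=0
t=4: arr=0 -> substrate=0 bound=2 product=0
t=5: arr=3 -> substrate=3 bound=2 product=0
t=6: arr=2 -> substrate=3 bound=2 product=2
t=7: arr=0 -> substrate=3 bound=2 product=2
t=8: arr=1 -> substrate=4 bound=2 product=2
t=9: arr=1 -> substrate=3 bound=2 product=4

Answer: 0 0 0 2 2 2 2 2 2 2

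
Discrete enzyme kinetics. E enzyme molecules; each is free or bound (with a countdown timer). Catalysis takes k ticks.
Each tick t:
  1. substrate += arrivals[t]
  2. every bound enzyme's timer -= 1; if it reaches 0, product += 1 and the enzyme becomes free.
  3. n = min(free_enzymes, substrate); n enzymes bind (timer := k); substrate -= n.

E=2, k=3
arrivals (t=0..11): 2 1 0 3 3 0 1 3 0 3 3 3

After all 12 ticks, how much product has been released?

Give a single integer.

t=0: arr=2 -> substrate=0 bound=2 product=0
t=1: arr=1 -> substrate=1 bound=2 product=0
t=2: arr=0 -> substrate=1 bound=2 product=0
t=3: arr=3 -> substrate=2 bound=2 product=2
t=4: arr=3 -> substrate=5 bound=2 product=2
t=5: arr=0 -> substrate=5 bound=2 product=2
t=6: arr=1 -> substrate=4 bound=2 product=4
t=7: arr=3 -> substrate=7 bound=2 product=4
t=8: arr=0 -> substrate=7 bound=2 product=4
t=9: arr=3 -> substrate=8 bound=2 product=6
t=10: arr=3 -> substrate=11 bound=2 product=6
t=11: arr=3 -> substrate=14 bound=2 product=6

Answer: 6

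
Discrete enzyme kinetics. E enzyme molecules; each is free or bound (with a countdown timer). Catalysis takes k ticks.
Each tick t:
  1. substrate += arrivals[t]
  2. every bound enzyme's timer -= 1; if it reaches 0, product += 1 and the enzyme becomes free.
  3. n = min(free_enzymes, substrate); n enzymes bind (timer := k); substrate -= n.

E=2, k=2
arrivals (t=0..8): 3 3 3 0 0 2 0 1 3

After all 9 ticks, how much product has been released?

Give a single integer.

t=0: arr=3 -> substrate=1 bound=2 product=0
t=1: arr=3 -> substrate=4 bound=2 product=0
t=2: arr=3 -> substrate=5 bound=2 product=2
t=3: arr=0 -> substrate=5 bound=2 product=2
t=4: arr=0 -> substrate=3 bound=2 product=4
t=5: arr=2 -> substrate=5 bound=2 product=4
t=6: arr=0 -> substrate=3 bound=2 product=6
t=7: arr=1 -> substrate=4 bound=2 product=6
t=8: arr=3 -> substrate=5 bound=2 product=8

Answer: 8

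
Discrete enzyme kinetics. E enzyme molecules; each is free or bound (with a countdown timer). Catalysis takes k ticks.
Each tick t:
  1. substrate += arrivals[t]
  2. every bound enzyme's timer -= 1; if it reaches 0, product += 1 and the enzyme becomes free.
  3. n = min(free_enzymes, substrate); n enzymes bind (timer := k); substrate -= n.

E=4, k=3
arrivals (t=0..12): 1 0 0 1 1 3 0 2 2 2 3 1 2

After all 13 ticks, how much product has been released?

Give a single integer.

t=0: arr=1 -> substrate=0 bound=1 product=0
t=1: arr=0 -> substrate=0 bound=1 product=0
t=2: arr=0 -> substrate=0 bound=1 product=0
t=3: arr=1 -> substrate=0 bound=1 product=1
t=4: arr=1 -> substrate=0 bound=2 product=1
t=5: arr=3 -> substrate=1 bound=4 product=1
t=6: arr=0 -> substrate=0 bound=4 product=2
t=7: arr=2 -> substrate=1 bound=4 product=3
t=8: arr=2 -> substrate=1 bound=4 product=5
t=9: arr=2 -> substrate=2 bound=4 product=6
t=10: arr=3 -> substrate=4 bound=4 product=7
t=11: arr=1 -> substrate=3 bound=4 product=9
t=12: arr=2 -> substrate=4 bound=4 product=10

Answer: 10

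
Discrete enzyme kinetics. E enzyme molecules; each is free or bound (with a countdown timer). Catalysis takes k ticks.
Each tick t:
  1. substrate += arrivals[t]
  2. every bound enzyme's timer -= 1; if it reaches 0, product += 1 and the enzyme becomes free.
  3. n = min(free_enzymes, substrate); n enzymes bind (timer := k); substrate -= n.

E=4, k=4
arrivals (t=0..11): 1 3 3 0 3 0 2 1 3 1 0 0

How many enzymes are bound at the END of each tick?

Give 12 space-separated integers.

t=0: arr=1 -> substrate=0 bound=1 product=0
t=1: arr=3 -> substrate=0 bound=4 product=0
t=2: arr=3 -> substrate=3 bound=4 product=0
t=3: arr=0 -> substrate=3 bound=4 product=0
t=4: arr=3 -> substrate=5 bound=4 product=1
t=5: arr=0 -> substrate=2 bound=4 product=4
t=6: arr=2 -> substrate=4 bound=4 product=4
t=7: arr=1 -> substrate=5 bound=4 product=4
t=8: arr=3 -> substrate=7 bound=4 product=5
t=9: arr=1 -> substrate=5 bound=4 product=8
t=10: arr=0 -> substrate=5 bound=4 product=8
t=11: arr=0 -> substrate=5 bound=4 product=8

Answer: 1 4 4 4 4 4 4 4 4 4 4 4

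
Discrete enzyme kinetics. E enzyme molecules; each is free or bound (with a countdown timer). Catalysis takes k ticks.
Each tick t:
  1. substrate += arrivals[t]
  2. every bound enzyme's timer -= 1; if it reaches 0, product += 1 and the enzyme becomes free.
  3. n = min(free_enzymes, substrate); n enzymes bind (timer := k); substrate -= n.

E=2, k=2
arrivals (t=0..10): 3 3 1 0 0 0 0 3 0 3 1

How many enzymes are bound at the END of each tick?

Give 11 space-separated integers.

t=0: arr=3 -> substrate=1 bound=2 product=0
t=1: arr=3 -> substrate=4 bound=2 product=0
t=2: arr=1 -> substrate=3 bound=2 product=2
t=3: arr=0 -> substrate=3 bound=2 product=2
t=4: arr=0 -> substrate=1 bound=2 product=4
t=5: arr=0 -> substrate=1 bound=2 product=4
t=6: arr=0 -> substrate=0 bound=1 product=6
t=7: arr=3 -> substrate=2 bound=2 product=6
t=8: arr=0 -> substrate=1 bound=2 product=7
t=9: arr=3 -> substrate=3 bound=2 product=8
t=10: arr=1 -> substrate=3 bound=2 product=9

Answer: 2 2 2 2 2 2 1 2 2 2 2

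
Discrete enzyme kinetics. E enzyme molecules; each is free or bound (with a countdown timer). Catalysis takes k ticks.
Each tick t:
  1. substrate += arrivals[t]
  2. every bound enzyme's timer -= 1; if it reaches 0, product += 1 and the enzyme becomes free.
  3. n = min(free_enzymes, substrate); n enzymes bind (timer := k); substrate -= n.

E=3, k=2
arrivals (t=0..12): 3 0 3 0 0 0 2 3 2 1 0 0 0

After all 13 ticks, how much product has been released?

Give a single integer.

Answer: 14

Derivation:
t=0: arr=3 -> substrate=0 bound=3 product=0
t=1: arr=0 -> substrate=0 bound=3 product=0
t=2: arr=3 -> substrate=0 bound=3 product=3
t=3: arr=0 -> substrate=0 bound=3 product=3
t=4: arr=0 -> substrate=0 bound=0 product=6
t=5: arr=0 -> substrate=0 bound=0 product=6
t=6: arr=2 -> substrate=0 bound=2 product=6
t=7: arr=3 -> substrate=2 bound=3 product=6
t=8: arr=2 -> substrate=2 bound=3 product=8
t=9: arr=1 -> substrate=2 bound=3 product=9
t=10: arr=0 -> substrate=0 bound=3 product=11
t=11: arr=0 -> substrate=0 bound=2 product=12
t=12: arr=0 -> substrate=0 bound=0 product=14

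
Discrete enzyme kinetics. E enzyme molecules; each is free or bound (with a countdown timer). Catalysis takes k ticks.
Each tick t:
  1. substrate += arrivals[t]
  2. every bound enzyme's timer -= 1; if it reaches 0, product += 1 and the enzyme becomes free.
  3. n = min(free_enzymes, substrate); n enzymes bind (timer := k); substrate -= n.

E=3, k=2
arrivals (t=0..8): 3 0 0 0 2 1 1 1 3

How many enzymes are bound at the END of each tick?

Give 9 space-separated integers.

t=0: arr=3 -> substrate=0 bound=3 product=0
t=1: arr=0 -> substrate=0 bound=3 product=0
t=2: arr=0 -> substrate=0 bound=0 product=3
t=3: arr=0 -> substrate=0 bound=0 product=3
t=4: arr=2 -> substrate=0 bound=2 product=3
t=5: arr=1 -> substrate=0 bound=3 product=3
t=6: arr=1 -> substrate=0 bound=2 product=5
t=7: arr=1 -> substrate=0 bound=2 product=6
t=8: arr=3 -> substrate=1 bound=3 product=7

Answer: 3 3 0 0 2 3 2 2 3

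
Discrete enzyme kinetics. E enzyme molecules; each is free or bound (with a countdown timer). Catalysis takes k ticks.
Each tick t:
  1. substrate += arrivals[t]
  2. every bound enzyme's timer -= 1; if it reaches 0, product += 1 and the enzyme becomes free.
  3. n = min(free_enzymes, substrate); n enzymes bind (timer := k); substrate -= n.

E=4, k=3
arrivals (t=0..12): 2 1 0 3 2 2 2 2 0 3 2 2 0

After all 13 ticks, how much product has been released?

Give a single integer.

t=0: arr=2 -> substrate=0 bound=2 product=0
t=1: arr=1 -> substrate=0 bound=3 product=0
t=2: arr=0 -> substrate=0 bound=3 product=0
t=3: arr=3 -> substrate=0 bound=4 product=2
t=4: arr=2 -> substrate=1 bound=4 product=3
t=5: arr=2 -> substrate=3 bound=4 product=3
t=6: arr=2 -> substrate=2 bound=4 product=6
t=7: arr=2 -> substrate=3 bound=4 product=7
t=8: arr=0 -> substrate=3 bound=4 product=7
t=9: arr=3 -> substrate=3 bound=4 product=10
t=10: arr=2 -> substrate=4 bound=4 product=11
t=11: arr=2 -> substrate=6 bound=4 product=11
t=12: arr=0 -> substrate=3 bound=4 product=14

Answer: 14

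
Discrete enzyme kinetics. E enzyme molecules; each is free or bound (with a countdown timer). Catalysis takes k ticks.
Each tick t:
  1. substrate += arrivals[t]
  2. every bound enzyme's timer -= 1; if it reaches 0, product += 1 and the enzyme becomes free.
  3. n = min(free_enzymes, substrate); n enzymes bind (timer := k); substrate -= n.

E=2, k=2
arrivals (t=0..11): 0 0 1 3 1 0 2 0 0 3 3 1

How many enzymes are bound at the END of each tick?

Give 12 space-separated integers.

Answer: 0 0 1 2 2 2 2 2 2 2 2 2

Derivation:
t=0: arr=0 -> substrate=0 bound=0 product=0
t=1: arr=0 -> substrate=0 bound=0 product=0
t=2: arr=1 -> substrate=0 bound=1 product=0
t=3: arr=3 -> substrate=2 bound=2 product=0
t=4: arr=1 -> substrate=2 bound=2 product=1
t=5: arr=0 -> substrate=1 bound=2 product=2
t=6: arr=2 -> substrate=2 bound=2 product=3
t=7: arr=0 -> substrate=1 bound=2 product=4
t=8: arr=0 -> substrate=0 bound=2 product=5
t=9: arr=3 -> substrate=2 bound=2 product=6
t=10: arr=3 -> substrate=4 bound=2 product=7
t=11: arr=1 -> substrate=4 bound=2 product=8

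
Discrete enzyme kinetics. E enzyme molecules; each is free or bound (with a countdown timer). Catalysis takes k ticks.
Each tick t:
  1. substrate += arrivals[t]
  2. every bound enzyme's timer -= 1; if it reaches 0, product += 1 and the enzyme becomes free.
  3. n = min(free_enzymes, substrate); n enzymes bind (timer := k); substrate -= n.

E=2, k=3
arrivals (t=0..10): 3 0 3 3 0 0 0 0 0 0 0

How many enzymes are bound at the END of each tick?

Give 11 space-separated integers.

t=0: arr=3 -> substrate=1 bound=2 product=0
t=1: arr=0 -> substrate=1 bound=2 product=0
t=2: arr=3 -> substrate=4 bound=2 product=0
t=3: arr=3 -> substrate=5 bound=2 product=2
t=4: arr=0 -> substrate=5 bound=2 product=2
t=5: arr=0 -> substrate=5 bound=2 product=2
t=6: arr=0 -> substrate=3 bound=2 product=4
t=7: arr=0 -> substrate=3 bound=2 product=4
t=8: arr=0 -> substrate=3 bound=2 product=4
t=9: arr=0 -> substrate=1 bound=2 product=6
t=10: arr=0 -> substrate=1 bound=2 product=6

Answer: 2 2 2 2 2 2 2 2 2 2 2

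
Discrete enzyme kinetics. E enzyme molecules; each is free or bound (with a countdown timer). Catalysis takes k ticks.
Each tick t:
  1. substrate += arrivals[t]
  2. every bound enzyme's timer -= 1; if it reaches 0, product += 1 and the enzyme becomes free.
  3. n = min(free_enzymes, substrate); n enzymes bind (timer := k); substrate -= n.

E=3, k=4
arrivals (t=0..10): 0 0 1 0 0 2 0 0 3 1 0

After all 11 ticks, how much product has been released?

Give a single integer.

Answer: 3

Derivation:
t=0: arr=0 -> substrate=0 bound=0 product=0
t=1: arr=0 -> substrate=0 bound=0 product=0
t=2: arr=1 -> substrate=0 bound=1 product=0
t=3: arr=0 -> substrate=0 bound=1 product=0
t=4: arr=0 -> substrate=0 bound=1 product=0
t=5: arr=2 -> substrate=0 bound=3 product=0
t=6: arr=0 -> substrate=0 bound=2 product=1
t=7: arr=0 -> substrate=0 bound=2 product=1
t=8: arr=3 -> substrate=2 bound=3 product=1
t=9: arr=1 -> substrate=1 bound=3 product=3
t=10: arr=0 -> substrate=1 bound=3 product=3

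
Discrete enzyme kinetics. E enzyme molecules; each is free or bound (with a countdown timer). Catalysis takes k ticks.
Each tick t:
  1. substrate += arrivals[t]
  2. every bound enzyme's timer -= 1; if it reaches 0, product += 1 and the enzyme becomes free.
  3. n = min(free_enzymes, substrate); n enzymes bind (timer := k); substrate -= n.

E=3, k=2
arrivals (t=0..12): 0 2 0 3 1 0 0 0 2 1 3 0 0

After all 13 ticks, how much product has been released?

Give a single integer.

t=0: arr=0 -> substrate=0 bound=0 product=0
t=1: arr=2 -> substrate=0 bound=2 product=0
t=2: arr=0 -> substrate=0 bound=2 product=0
t=3: arr=3 -> substrate=0 bound=3 product=2
t=4: arr=1 -> substrate=1 bound=3 product=2
t=5: arr=0 -> substrate=0 bound=1 product=5
t=6: arr=0 -> substrate=0 bound=1 product=5
t=7: arr=0 -> substrate=0 bound=0 product=6
t=8: arr=2 -> substrate=0 bound=2 product=6
t=9: arr=1 -> substrate=0 bound=3 product=6
t=10: arr=3 -> substrate=1 bound=3 product=8
t=11: arr=0 -> substrate=0 bound=3 product=9
t=12: arr=0 -> substrate=0 bound=1 product=11

Answer: 11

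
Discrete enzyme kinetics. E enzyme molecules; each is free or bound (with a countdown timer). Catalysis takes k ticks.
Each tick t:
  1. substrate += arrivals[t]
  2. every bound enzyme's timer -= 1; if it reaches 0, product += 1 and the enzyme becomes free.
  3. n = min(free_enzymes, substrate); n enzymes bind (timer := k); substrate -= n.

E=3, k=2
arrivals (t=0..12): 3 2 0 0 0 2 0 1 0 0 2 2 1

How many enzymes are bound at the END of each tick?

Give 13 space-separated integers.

Answer: 3 3 2 2 0 2 2 1 1 0 2 3 3

Derivation:
t=0: arr=3 -> substrate=0 bound=3 product=0
t=1: arr=2 -> substrate=2 bound=3 product=0
t=2: arr=0 -> substrate=0 bound=2 product=3
t=3: arr=0 -> substrate=0 bound=2 product=3
t=4: arr=0 -> substrate=0 bound=0 product=5
t=5: arr=2 -> substrate=0 bound=2 product=5
t=6: arr=0 -> substrate=0 bound=2 product=5
t=7: arr=1 -> substrate=0 bound=1 product=7
t=8: arr=0 -> substrate=0 bound=1 product=7
t=9: arr=0 -> substrate=0 bound=0 product=8
t=10: arr=2 -> substrate=0 bound=2 product=8
t=11: arr=2 -> substrate=1 bound=3 product=8
t=12: arr=1 -> substrate=0 bound=3 product=10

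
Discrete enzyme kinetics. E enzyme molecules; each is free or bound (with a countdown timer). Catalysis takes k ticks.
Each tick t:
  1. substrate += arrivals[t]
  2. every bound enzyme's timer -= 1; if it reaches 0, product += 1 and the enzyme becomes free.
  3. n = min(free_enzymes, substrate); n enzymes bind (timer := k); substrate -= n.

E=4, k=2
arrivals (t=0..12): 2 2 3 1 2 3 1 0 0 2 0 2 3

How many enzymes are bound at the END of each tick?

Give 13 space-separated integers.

t=0: arr=2 -> substrate=0 bound=2 product=0
t=1: arr=2 -> substrate=0 bound=4 product=0
t=2: arr=3 -> substrate=1 bound=4 product=2
t=3: arr=1 -> substrate=0 bound=4 product=4
t=4: arr=2 -> substrate=0 bound=4 product=6
t=5: arr=3 -> substrate=1 bound=4 product=8
t=6: arr=1 -> substrate=0 bound=4 product=10
t=7: arr=0 -> substrate=0 bound=2 product=12
t=8: arr=0 -> substrate=0 bound=0 product=14
t=9: arr=2 -> substrate=0 bound=2 product=14
t=10: arr=0 -> substrate=0 bound=2 product=14
t=11: arr=2 -> substrate=0 bound=2 product=16
t=12: arr=3 -> substrate=1 bound=4 product=16

Answer: 2 4 4 4 4 4 4 2 0 2 2 2 4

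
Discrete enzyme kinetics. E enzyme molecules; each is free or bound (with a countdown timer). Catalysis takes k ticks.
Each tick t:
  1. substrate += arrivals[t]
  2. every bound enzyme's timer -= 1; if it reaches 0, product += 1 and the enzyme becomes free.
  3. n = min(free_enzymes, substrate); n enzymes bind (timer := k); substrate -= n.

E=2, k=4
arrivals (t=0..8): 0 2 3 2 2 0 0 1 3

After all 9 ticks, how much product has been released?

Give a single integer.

Answer: 2

Derivation:
t=0: arr=0 -> substrate=0 bound=0 product=0
t=1: arr=2 -> substrate=0 bound=2 product=0
t=2: arr=3 -> substrate=3 bound=2 product=0
t=3: arr=2 -> substrate=5 bound=2 product=0
t=4: arr=2 -> substrate=7 bound=2 product=0
t=5: arr=0 -> substrate=5 bound=2 product=2
t=6: arr=0 -> substrate=5 bound=2 product=2
t=7: arr=1 -> substrate=6 bound=2 product=2
t=8: arr=3 -> substrate=9 bound=2 product=2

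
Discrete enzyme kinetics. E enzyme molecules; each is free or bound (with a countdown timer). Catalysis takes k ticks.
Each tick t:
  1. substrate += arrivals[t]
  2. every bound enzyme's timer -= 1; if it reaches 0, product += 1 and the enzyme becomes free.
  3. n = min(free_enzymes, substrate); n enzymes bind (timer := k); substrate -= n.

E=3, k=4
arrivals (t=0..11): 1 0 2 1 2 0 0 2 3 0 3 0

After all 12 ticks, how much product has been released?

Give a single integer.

Answer: 6

Derivation:
t=0: arr=1 -> substrate=0 bound=1 product=0
t=1: arr=0 -> substrate=0 bound=1 product=0
t=2: arr=2 -> substrate=0 bound=3 product=0
t=3: arr=1 -> substrate=1 bound=3 product=0
t=4: arr=2 -> substrate=2 bound=3 product=1
t=5: arr=0 -> substrate=2 bound=3 product=1
t=6: arr=0 -> substrate=0 bound=3 product=3
t=7: arr=2 -> substrate=2 bound=3 product=3
t=8: arr=3 -> substrate=4 bound=3 product=4
t=9: arr=0 -> substrate=4 bound=3 product=4
t=10: arr=3 -> substrate=5 bound=3 product=6
t=11: arr=0 -> substrate=5 bound=3 product=6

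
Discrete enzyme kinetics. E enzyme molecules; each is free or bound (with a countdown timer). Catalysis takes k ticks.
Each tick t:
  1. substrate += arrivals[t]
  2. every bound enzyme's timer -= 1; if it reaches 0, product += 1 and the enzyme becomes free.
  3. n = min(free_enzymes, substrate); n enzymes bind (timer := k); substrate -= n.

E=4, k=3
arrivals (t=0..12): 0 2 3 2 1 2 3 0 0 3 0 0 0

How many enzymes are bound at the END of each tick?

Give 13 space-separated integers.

Answer: 0 2 4 4 4 4 4 4 4 4 4 4 4

Derivation:
t=0: arr=0 -> substrate=0 bound=0 product=0
t=1: arr=2 -> substrate=0 bound=2 product=0
t=2: arr=3 -> substrate=1 bound=4 product=0
t=3: arr=2 -> substrate=3 bound=4 product=0
t=4: arr=1 -> substrate=2 bound=4 product=2
t=5: arr=2 -> substrate=2 bound=4 product=4
t=6: arr=3 -> substrate=5 bound=4 product=4
t=7: arr=0 -> substrate=3 bound=4 product=6
t=8: arr=0 -> substrate=1 bound=4 product=8
t=9: arr=3 -> substrate=4 bound=4 product=8
t=10: arr=0 -> substrate=2 bound=4 product=10
t=11: arr=0 -> substrate=0 bound=4 product=12
t=12: arr=0 -> substrate=0 bound=4 product=12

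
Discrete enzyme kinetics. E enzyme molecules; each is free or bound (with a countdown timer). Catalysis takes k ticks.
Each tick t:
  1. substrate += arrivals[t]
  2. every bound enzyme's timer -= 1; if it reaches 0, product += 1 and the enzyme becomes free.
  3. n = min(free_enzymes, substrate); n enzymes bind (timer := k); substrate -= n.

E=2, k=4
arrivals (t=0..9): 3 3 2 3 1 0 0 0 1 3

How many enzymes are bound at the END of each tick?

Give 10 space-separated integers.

Answer: 2 2 2 2 2 2 2 2 2 2

Derivation:
t=0: arr=3 -> substrate=1 bound=2 product=0
t=1: arr=3 -> substrate=4 bound=2 product=0
t=2: arr=2 -> substrate=6 bound=2 product=0
t=3: arr=3 -> substrate=9 bound=2 product=0
t=4: arr=1 -> substrate=8 bound=2 product=2
t=5: arr=0 -> substrate=8 bound=2 product=2
t=6: arr=0 -> substrate=8 bound=2 product=2
t=7: arr=0 -> substrate=8 bound=2 product=2
t=8: arr=1 -> substrate=7 bound=2 product=4
t=9: arr=3 -> substrate=10 bound=2 product=4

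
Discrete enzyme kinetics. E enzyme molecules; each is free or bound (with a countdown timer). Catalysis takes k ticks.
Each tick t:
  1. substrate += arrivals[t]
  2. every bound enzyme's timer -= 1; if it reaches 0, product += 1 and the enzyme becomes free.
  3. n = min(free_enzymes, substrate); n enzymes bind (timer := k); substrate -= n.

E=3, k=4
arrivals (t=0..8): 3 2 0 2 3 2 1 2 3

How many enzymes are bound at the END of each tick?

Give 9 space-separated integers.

t=0: arr=3 -> substrate=0 bound=3 product=0
t=1: arr=2 -> substrate=2 bound=3 product=0
t=2: arr=0 -> substrate=2 bound=3 product=0
t=3: arr=2 -> substrate=4 bound=3 product=0
t=4: arr=3 -> substrate=4 bound=3 product=3
t=5: arr=2 -> substrate=6 bound=3 product=3
t=6: arr=1 -> substrate=7 bound=3 product=3
t=7: arr=2 -> substrate=9 bound=3 product=3
t=8: arr=3 -> substrate=9 bound=3 product=6

Answer: 3 3 3 3 3 3 3 3 3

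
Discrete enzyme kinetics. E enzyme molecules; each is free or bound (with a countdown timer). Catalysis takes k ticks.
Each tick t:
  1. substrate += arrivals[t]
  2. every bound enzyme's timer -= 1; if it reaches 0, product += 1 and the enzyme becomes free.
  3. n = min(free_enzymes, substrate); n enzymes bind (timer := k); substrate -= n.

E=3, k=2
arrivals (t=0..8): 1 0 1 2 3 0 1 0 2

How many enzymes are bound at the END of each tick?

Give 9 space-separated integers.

t=0: arr=1 -> substrate=0 bound=1 product=0
t=1: arr=0 -> substrate=0 bound=1 product=0
t=2: arr=1 -> substrate=0 bound=1 product=1
t=3: arr=2 -> substrate=0 bound=3 product=1
t=4: arr=3 -> substrate=2 bound=3 product=2
t=5: arr=0 -> substrate=0 bound=3 product=4
t=6: arr=1 -> substrate=0 bound=3 product=5
t=7: arr=0 -> substrate=0 bound=1 product=7
t=8: arr=2 -> substrate=0 bound=2 product=8

Answer: 1 1 1 3 3 3 3 1 2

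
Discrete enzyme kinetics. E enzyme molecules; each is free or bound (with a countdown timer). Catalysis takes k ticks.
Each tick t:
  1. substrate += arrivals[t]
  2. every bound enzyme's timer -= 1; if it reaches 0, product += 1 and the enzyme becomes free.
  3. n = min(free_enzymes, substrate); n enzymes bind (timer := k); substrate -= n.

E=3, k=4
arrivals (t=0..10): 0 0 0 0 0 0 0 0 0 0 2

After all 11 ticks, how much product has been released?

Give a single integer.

t=0: arr=0 -> substrate=0 bound=0 product=0
t=1: arr=0 -> substrate=0 bound=0 product=0
t=2: arr=0 -> substrate=0 bound=0 product=0
t=3: arr=0 -> substrate=0 bound=0 product=0
t=4: arr=0 -> substrate=0 bound=0 product=0
t=5: arr=0 -> substrate=0 bound=0 product=0
t=6: arr=0 -> substrate=0 bound=0 product=0
t=7: arr=0 -> substrate=0 bound=0 product=0
t=8: arr=0 -> substrate=0 bound=0 product=0
t=9: arr=0 -> substrate=0 bound=0 product=0
t=10: arr=2 -> substrate=0 bound=2 product=0

Answer: 0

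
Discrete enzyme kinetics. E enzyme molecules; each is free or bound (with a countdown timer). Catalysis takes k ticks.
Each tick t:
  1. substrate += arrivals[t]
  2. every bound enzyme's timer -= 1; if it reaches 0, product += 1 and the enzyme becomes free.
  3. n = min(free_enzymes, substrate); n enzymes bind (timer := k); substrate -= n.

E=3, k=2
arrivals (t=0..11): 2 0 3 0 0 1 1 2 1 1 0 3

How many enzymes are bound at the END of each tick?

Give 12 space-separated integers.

Answer: 2 2 3 3 0 1 2 3 3 2 1 3

Derivation:
t=0: arr=2 -> substrate=0 bound=2 product=0
t=1: arr=0 -> substrate=0 bound=2 product=0
t=2: arr=3 -> substrate=0 bound=3 product=2
t=3: arr=0 -> substrate=0 bound=3 product=2
t=4: arr=0 -> substrate=0 bound=0 product=5
t=5: arr=1 -> substrate=0 bound=1 product=5
t=6: arr=1 -> substrate=0 bound=2 product=5
t=7: arr=2 -> substrate=0 bound=3 product=6
t=8: arr=1 -> substrate=0 bound=3 product=7
t=9: arr=1 -> substrate=0 bound=2 product=9
t=10: arr=0 -> substrate=0 bound=1 product=10
t=11: arr=3 -> substrate=0 bound=3 product=11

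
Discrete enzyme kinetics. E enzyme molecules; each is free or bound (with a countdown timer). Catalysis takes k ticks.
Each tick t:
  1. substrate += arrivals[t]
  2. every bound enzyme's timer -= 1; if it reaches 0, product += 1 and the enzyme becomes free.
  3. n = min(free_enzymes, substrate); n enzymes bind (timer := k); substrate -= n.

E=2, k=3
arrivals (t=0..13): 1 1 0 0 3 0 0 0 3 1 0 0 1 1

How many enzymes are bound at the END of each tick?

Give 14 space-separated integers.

Answer: 1 2 2 1 2 2 2 1 2 2 2 2 2 2

Derivation:
t=0: arr=1 -> substrate=0 bound=1 product=0
t=1: arr=1 -> substrate=0 bound=2 product=0
t=2: arr=0 -> substrate=0 bound=2 product=0
t=3: arr=0 -> substrate=0 bound=1 product=1
t=4: arr=3 -> substrate=1 bound=2 product=2
t=5: arr=0 -> substrate=1 bound=2 product=2
t=6: arr=0 -> substrate=1 bound=2 product=2
t=7: arr=0 -> substrate=0 bound=1 product=4
t=8: arr=3 -> substrate=2 bound=2 product=4
t=9: arr=1 -> substrate=3 bound=2 product=4
t=10: arr=0 -> substrate=2 bound=2 product=5
t=11: arr=0 -> substrate=1 bound=2 product=6
t=12: arr=1 -> substrate=2 bound=2 product=6
t=13: arr=1 -> substrate=2 bound=2 product=7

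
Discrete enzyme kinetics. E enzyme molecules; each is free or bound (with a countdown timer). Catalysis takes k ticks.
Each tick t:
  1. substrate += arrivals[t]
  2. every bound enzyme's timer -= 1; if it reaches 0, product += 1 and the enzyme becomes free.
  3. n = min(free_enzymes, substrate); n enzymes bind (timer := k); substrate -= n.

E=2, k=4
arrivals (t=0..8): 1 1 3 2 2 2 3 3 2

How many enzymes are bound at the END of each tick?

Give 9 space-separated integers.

Answer: 1 2 2 2 2 2 2 2 2

Derivation:
t=0: arr=1 -> substrate=0 bound=1 product=0
t=1: arr=1 -> substrate=0 bound=2 product=0
t=2: arr=3 -> substrate=3 bound=2 product=0
t=3: arr=2 -> substrate=5 bound=2 product=0
t=4: arr=2 -> substrate=6 bound=2 product=1
t=5: arr=2 -> substrate=7 bound=2 product=2
t=6: arr=3 -> substrate=10 bound=2 product=2
t=7: arr=3 -> substrate=13 bound=2 product=2
t=8: arr=2 -> substrate=14 bound=2 product=3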